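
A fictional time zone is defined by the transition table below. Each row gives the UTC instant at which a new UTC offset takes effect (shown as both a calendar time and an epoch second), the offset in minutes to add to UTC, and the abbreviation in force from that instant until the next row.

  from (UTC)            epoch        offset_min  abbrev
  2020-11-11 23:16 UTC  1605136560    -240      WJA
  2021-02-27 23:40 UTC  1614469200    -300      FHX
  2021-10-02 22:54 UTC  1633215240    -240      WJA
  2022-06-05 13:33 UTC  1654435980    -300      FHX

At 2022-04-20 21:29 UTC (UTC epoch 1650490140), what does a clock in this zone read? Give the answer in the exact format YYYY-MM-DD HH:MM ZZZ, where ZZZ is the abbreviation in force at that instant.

2022-04-20 17:29 WJA

Query: 2022-04-20 21:29 UTC
Rule 3/4 (WJA, -04:00): 2021-10-02 22:54 UTC ≤ query < 2022-06-05 13:33 UTC
21·60 + 29 - 240 = 1049 min
1049 = 0·1440 + 1049; 1049 = 17·60 + 29 → 17:29, same day
→ 2022-04-20 17:29 WJA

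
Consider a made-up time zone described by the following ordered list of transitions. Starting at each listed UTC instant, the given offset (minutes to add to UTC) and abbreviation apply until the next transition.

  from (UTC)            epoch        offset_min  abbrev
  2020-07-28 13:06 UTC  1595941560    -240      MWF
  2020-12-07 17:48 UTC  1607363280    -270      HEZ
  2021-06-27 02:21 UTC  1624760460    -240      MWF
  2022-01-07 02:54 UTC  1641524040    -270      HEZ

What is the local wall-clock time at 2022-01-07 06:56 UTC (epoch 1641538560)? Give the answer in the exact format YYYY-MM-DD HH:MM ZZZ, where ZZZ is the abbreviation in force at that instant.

2022-01-07 02:26 HEZ

Query: 2022-01-07 06:56 UTC
Rule 4/4 (HEZ, -04:30): 2022-01-07 02:54 UTC ≤ query < +∞
6·60 + 56 - 270 = 146 min
146 = 0·1440 + 146; 146 = 2·60 + 26 → 02:26, same day
→ 2022-01-07 02:26 HEZ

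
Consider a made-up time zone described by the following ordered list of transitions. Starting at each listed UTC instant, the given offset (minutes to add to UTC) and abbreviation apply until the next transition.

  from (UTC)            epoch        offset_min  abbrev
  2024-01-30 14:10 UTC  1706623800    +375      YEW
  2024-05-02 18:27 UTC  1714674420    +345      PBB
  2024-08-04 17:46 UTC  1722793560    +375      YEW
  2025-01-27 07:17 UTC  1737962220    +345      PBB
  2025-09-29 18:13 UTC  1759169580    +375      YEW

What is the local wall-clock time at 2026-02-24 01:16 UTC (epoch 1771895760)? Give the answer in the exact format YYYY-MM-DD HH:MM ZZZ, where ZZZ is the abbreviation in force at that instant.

2026-02-24 07:31 YEW

Query: 2026-02-24 01:16 UTC
Rule 5/5 (YEW, +06:15): 2025-09-29 18:13 UTC ≤ query < +∞
1·60 + 16 + 375 = 451 min
451 = 0·1440 + 451; 451 = 7·60 + 31 → 07:31, same day
→ 2026-02-24 07:31 YEW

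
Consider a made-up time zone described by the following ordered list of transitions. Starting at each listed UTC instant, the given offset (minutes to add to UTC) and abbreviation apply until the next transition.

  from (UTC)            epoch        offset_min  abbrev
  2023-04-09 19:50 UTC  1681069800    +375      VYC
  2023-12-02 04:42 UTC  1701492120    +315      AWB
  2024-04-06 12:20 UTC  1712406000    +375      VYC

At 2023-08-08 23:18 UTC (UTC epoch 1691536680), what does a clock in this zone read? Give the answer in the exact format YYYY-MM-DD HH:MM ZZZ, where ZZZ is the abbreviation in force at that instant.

2023-08-09 05:33 VYC

Query: 2023-08-08 23:18 UTC
Rule 1/3 (VYC, +06:15): 2023-04-09 19:50 UTC ≤ query < 2023-12-02 04:42 UTC
23·60 + 18 + 375 = 1773 min
1773 = 1·1440 + 333; 333 = 5·60 + 33 → 05:33, 2023-08-08 + 1 day = 2023-08-09
→ 2023-08-09 05:33 VYC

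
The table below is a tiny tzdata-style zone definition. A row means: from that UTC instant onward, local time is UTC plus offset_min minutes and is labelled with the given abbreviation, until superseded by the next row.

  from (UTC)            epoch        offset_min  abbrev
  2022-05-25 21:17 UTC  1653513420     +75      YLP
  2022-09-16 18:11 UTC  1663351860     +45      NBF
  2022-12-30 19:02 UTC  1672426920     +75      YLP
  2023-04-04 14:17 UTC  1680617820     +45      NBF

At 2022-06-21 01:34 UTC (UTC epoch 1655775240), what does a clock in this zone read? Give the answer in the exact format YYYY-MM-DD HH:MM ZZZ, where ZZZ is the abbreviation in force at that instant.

2022-06-21 02:49 YLP

Query: 2022-06-21 01:34 UTC
Rule 1/4 (YLP, +01:15): 2022-05-25 21:17 UTC ≤ query < 2022-09-16 18:11 UTC
1·60 + 34 + 75 = 169 min
169 = 0·1440 + 169; 169 = 2·60 + 49 → 02:49, same day
→ 2022-06-21 02:49 YLP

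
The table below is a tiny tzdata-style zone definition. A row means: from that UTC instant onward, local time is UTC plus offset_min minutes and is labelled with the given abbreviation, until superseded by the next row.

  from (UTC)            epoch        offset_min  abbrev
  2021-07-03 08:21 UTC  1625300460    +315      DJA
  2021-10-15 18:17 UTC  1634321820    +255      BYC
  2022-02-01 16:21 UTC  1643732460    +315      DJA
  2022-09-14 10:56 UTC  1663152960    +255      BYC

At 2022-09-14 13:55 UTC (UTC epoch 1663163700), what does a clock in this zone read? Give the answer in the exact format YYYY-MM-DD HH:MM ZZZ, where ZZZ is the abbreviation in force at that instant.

Query: 2022-09-14 13:55 UTC
Rule 4/4 (BYC, +04:15): 2022-09-14 10:56 UTC ≤ query < +∞
13·60 + 55 + 255 = 1090 min
1090 = 0·1440 + 1090; 1090 = 18·60 + 10 → 18:10, same day
→ 2022-09-14 18:10 BYC

2022-09-14 18:10 BYC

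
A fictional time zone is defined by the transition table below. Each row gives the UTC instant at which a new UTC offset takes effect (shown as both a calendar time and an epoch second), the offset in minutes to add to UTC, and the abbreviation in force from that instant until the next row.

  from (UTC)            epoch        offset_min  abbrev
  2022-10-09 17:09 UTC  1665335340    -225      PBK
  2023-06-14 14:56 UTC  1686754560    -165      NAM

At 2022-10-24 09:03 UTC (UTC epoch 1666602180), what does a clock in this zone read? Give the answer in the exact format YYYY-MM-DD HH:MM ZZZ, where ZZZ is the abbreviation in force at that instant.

2022-10-24 05:18 PBK

Query: 2022-10-24 09:03 UTC
Rule 1/2 (PBK, -03:45): 2022-10-09 17:09 UTC ≤ query < 2023-06-14 14:56 UTC
9·60 + 3 - 225 = 318 min
318 = 0·1440 + 318; 318 = 5·60 + 18 → 05:18, same day
→ 2022-10-24 05:18 PBK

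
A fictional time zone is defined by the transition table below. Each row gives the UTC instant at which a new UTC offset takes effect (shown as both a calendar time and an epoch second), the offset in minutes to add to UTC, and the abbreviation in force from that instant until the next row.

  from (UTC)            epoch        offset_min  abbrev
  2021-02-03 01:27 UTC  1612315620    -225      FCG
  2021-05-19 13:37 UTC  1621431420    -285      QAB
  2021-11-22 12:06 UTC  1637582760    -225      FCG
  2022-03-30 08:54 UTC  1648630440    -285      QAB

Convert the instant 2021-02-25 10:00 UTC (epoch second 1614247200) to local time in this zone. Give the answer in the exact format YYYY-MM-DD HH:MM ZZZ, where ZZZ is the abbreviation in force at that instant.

2021-02-25 06:15 FCG

Query: 2021-02-25 10:00 UTC
Rule 1/4 (FCG, -03:45): 2021-02-03 01:27 UTC ≤ query < 2021-05-19 13:37 UTC
10·60 + 0 - 225 = 375 min
375 = 0·1440 + 375; 375 = 6·60 + 15 → 06:15, same day
→ 2021-02-25 06:15 FCG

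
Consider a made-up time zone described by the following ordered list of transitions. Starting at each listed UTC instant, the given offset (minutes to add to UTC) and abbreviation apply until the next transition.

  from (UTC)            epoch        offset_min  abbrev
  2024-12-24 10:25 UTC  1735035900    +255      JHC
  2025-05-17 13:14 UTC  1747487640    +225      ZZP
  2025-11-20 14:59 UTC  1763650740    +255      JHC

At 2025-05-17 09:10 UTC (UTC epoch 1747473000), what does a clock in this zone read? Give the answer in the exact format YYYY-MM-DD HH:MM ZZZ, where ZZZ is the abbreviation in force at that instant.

2025-05-17 13:25 JHC

Query: 2025-05-17 09:10 UTC
Rule 1/3 (JHC, +04:15): 2024-12-24 10:25 UTC ≤ query < 2025-05-17 13:14 UTC
9·60 + 10 + 255 = 805 min
805 = 0·1440 + 805; 805 = 13·60 + 25 → 13:25, same day
→ 2025-05-17 13:25 JHC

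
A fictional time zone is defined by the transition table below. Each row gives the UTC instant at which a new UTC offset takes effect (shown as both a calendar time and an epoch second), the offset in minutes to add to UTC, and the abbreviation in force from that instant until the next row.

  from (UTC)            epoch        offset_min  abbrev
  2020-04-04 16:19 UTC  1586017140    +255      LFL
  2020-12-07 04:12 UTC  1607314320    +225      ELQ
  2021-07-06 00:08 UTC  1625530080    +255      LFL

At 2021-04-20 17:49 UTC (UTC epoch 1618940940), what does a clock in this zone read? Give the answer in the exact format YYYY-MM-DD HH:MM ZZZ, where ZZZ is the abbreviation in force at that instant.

Query: 2021-04-20 17:49 UTC
Rule 2/3 (ELQ, +03:45): 2020-12-07 04:12 UTC ≤ query < 2021-07-06 00:08 UTC
17·60 + 49 + 225 = 1294 min
1294 = 0·1440 + 1294; 1294 = 21·60 + 34 → 21:34, same day
→ 2021-04-20 21:34 ELQ

2021-04-20 21:34 ELQ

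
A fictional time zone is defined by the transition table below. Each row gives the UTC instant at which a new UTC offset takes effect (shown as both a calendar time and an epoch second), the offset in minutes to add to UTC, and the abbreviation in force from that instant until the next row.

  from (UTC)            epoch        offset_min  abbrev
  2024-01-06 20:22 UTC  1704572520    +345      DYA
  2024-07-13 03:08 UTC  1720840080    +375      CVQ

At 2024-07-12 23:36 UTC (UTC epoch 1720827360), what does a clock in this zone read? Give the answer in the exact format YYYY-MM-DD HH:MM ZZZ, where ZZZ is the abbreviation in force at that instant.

2024-07-13 05:21 DYA

Query: 2024-07-12 23:36 UTC
Rule 1/2 (DYA, +05:45): 2024-01-06 20:22 UTC ≤ query < 2024-07-13 03:08 UTC
23·60 + 36 + 345 = 1761 min
1761 = 1·1440 + 321; 321 = 5·60 + 21 → 05:21, 2024-07-12 + 1 day = 2024-07-13
→ 2024-07-13 05:21 DYA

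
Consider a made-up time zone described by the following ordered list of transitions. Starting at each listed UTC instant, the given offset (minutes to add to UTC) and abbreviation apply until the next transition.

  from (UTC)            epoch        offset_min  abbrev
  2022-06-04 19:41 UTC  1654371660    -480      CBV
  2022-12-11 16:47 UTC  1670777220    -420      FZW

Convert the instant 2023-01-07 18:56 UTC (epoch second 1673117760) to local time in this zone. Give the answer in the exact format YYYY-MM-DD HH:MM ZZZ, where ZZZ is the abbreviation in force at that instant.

Query: 2023-01-07 18:56 UTC
Rule 2/2 (FZW, -07:00): 2022-12-11 16:47 UTC ≤ query < +∞
18·60 + 56 - 420 = 716 min
716 = 0·1440 + 716; 716 = 11·60 + 56 → 11:56, same day
→ 2023-01-07 11:56 FZW

2023-01-07 11:56 FZW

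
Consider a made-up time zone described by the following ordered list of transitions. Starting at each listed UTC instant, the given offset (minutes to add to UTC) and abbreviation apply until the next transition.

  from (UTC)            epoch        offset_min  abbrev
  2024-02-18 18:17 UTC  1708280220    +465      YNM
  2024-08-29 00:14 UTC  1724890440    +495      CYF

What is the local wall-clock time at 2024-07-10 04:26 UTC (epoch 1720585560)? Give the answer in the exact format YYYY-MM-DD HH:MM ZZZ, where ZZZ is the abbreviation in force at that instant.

2024-07-10 12:11 YNM

Query: 2024-07-10 04:26 UTC
Rule 1/2 (YNM, +07:45): 2024-02-18 18:17 UTC ≤ query < 2024-08-29 00:14 UTC
4·60 + 26 + 465 = 731 min
731 = 0·1440 + 731; 731 = 12·60 + 11 → 12:11, same day
→ 2024-07-10 12:11 YNM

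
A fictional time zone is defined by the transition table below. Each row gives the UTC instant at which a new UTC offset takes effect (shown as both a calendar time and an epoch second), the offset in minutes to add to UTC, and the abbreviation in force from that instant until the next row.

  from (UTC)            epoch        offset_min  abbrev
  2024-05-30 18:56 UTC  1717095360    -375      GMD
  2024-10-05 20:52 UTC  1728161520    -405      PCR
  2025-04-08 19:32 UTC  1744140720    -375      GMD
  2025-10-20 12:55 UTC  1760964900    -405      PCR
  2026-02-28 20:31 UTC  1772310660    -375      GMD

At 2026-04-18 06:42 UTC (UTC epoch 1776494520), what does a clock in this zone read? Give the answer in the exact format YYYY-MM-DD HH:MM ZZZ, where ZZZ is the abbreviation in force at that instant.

Query: 2026-04-18 06:42 UTC
Rule 5/5 (GMD, -06:15): 2026-02-28 20:31 UTC ≤ query < +∞
6·60 + 42 - 375 = 27 min
27 = 0·1440 + 27; 27 = 0·60 + 27 → 00:27, same day
→ 2026-04-18 00:27 GMD

2026-04-18 00:27 GMD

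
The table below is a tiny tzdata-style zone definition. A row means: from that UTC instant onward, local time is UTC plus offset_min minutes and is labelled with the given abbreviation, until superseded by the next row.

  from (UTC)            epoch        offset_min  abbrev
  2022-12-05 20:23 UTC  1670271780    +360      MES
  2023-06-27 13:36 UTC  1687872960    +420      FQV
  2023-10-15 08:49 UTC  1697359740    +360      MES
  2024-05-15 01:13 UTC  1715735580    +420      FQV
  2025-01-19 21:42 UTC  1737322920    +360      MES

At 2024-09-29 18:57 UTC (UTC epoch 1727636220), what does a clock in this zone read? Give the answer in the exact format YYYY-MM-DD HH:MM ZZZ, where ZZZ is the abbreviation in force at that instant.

Query: 2024-09-29 18:57 UTC
Rule 4/5 (FQV, +07:00): 2024-05-15 01:13 UTC ≤ query < 2025-01-19 21:42 UTC
18·60 + 57 + 420 = 1557 min
1557 = 1·1440 + 117; 117 = 1·60 + 57 → 01:57, 2024-09-29 + 1 day = 2024-09-30
→ 2024-09-30 01:57 FQV

2024-09-30 01:57 FQV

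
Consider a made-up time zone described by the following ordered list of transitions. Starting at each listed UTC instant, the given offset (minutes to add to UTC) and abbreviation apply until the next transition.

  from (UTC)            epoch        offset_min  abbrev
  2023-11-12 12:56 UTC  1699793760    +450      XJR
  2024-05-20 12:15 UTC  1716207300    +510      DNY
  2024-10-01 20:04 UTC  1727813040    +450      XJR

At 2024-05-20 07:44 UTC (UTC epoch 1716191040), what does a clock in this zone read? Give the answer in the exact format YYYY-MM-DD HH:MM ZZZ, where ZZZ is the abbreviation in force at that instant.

2024-05-20 15:14 XJR

Query: 2024-05-20 07:44 UTC
Rule 1/3 (XJR, +07:30): 2023-11-12 12:56 UTC ≤ query < 2024-05-20 12:15 UTC
7·60 + 44 + 450 = 914 min
914 = 0·1440 + 914; 914 = 15·60 + 14 → 15:14, same day
→ 2024-05-20 15:14 XJR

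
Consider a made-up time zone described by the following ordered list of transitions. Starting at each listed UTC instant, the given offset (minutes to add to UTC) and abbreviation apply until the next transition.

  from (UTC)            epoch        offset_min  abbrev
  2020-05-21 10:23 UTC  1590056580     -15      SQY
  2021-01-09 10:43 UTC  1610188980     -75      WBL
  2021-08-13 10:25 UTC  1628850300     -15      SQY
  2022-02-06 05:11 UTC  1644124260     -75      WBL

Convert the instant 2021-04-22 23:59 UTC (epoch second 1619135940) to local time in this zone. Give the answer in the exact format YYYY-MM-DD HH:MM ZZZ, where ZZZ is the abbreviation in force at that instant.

Query: 2021-04-22 23:59 UTC
Rule 2/4 (WBL, -01:15): 2021-01-09 10:43 UTC ≤ query < 2021-08-13 10:25 UTC
23·60 + 59 - 75 = 1364 min
1364 = 0·1440 + 1364; 1364 = 22·60 + 44 → 22:44, same day
→ 2021-04-22 22:44 WBL

2021-04-22 22:44 WBL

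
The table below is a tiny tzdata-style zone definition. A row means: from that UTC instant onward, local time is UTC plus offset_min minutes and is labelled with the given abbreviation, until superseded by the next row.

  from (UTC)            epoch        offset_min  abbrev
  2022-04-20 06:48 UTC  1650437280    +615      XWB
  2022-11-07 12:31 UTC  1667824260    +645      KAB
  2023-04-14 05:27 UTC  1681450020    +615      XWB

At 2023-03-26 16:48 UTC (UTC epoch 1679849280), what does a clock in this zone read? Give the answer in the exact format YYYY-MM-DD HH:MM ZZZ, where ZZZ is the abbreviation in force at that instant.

2023-03-27 03:33 KAB

Query: 2023-03-26 16:48 UTC
Rule 2/3 (KAB, +10:45): 2022-11-07 12:31 UTC ≤ query < 2023-04-14 05:27 UTC
16·60 + 48 + 645 = 1653 min
1653 = 1·1440 + 213; 213 = 3·60 + 33 → 03:33, 2023-03-26 + 1 day = 2023-03-27
→ 2023-03-27 03:33 KAB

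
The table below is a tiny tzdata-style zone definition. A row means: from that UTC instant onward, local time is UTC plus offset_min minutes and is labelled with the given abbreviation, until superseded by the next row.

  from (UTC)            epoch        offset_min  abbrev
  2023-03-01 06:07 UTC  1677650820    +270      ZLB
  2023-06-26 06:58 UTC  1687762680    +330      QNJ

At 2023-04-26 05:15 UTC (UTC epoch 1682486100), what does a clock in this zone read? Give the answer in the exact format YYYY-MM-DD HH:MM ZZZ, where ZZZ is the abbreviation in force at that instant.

Query: 2023-04-26 05:15 UTC
Rule 1/2 (ZLB, +04:30): 2023-03-01 06:07 UTC ≤ query < 2023-06-26 06:58 UTC
5·60 + 15 + 270 = 585 min
585 = 0·1440 + 585; 585 = 9·60 + 45 → 09:45, same day
→ 2023-04-26 09:45 ZLB

2023-04-26 09:45 ZLB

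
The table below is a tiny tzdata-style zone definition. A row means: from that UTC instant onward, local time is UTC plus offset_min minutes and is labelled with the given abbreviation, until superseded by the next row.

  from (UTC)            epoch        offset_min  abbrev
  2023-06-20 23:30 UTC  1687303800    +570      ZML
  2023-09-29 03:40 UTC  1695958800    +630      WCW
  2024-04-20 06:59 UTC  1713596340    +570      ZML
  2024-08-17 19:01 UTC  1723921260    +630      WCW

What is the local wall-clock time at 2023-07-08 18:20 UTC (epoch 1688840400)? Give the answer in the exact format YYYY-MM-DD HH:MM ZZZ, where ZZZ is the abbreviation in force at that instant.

2023-07-09 03:50 ZML

Query: 2023-07-08 18:20 UTC
Rule 1/4 (ZML, +09:30): 2023-06-20 23:30 UTC ≤ query < 2023-09-29 03:40 UTC
18·60 + 20 + 570 = 1670 min
1670 = 1·1440 + 230; 230 = 3·60 + 50 → 03:50, 2023-07-08 + 1 day = 2023-07-09
→ 2023-07-09 03:50 ZML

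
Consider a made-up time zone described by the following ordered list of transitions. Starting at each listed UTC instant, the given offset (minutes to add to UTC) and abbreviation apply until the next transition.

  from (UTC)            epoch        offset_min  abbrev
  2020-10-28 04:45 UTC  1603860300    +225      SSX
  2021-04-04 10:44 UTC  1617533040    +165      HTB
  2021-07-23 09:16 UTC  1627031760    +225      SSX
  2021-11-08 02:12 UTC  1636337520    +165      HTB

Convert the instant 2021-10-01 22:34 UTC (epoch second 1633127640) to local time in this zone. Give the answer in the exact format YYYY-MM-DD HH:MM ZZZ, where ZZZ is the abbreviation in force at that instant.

Query: 2021-10-01 22:34 UTC
Rule 3/4 (SSX, +03:45): 2021-07-23 09:16 UTC ≤ query < 2021-11-08 02:12 UTC
22·60 + 34 + 225 = 1579 min
1579 = 1·1440 + 139; 139 = 2·60 + 19 → 02:19, 2021-10-01 + 1 day = 2021-10-02
→ 2021-10-02 02:19 SSX

2021-10-02 02:19 SSX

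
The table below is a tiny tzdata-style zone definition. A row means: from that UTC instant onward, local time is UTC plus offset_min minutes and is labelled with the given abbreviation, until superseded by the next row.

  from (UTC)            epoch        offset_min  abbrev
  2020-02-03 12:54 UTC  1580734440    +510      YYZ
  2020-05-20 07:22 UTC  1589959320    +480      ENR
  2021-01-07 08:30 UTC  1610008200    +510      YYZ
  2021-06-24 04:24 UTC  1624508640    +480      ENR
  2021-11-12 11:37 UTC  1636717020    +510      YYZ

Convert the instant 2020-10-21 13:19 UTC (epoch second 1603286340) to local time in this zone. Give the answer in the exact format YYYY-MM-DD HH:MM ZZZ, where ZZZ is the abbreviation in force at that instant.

Query: 2020-10-21 13:19 UTC
Rule 2/5 (ENR, +08:00): 2020-05-20 07:22 UTC ≤ query < 2021-01-07 08:30 UTC
13·60 + 19 + 480 = 1279 min
1279 = 0·1440 + 1279; 1279 = 21·60 + 19 → 21:19, same day
→ 2020-10-21 21:19 ENR

2020-10-21 21:19 ENR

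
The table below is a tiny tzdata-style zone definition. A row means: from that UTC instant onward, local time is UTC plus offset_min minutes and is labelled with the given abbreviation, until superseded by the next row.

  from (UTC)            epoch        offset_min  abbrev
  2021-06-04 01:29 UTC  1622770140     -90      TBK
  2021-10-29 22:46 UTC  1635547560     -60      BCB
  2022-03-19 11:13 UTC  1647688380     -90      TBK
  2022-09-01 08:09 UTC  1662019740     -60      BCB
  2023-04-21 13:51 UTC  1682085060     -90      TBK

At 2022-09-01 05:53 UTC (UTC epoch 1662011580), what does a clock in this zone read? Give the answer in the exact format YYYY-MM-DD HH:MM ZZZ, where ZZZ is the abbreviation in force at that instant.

Query: 2022-09-01 05:53 UTC
Rule 3/5 (TBK, -01:30): 2022-03-19 11:13 UTC ≤ query < 2022-09-01 08:09 UTC
5·60 + 53 - 90 = 263 min
263 = 0·1440 + 263; 263 = 4·60 + 23 → 04:23, same day
→ 2022-09-01 04:23 TBK

2022-09-01 04:23 TBK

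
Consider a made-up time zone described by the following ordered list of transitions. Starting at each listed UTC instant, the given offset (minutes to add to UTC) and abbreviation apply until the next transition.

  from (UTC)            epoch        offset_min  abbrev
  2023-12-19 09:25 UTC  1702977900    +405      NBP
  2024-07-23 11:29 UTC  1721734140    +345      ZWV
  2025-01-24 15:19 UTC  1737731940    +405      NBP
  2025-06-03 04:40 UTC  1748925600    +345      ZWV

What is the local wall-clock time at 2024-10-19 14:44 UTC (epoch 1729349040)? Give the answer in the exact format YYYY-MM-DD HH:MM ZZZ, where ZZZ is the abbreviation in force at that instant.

2024-10-19 20:29 ZWV

Query: 2024-10-19 14:44 UTC
Rule 2/4 (ZWV, +05:45): 2024-07-23 11:29 UTC ≤ query < 2025-01-24 15:19 UTC
14·60 + 44 + 345 = 1229 min
1229 = 0·1440 + 1229; 1229 = 20·60 + 29 → 20:29, same day
→ 2024-10-19 20:29 ZWV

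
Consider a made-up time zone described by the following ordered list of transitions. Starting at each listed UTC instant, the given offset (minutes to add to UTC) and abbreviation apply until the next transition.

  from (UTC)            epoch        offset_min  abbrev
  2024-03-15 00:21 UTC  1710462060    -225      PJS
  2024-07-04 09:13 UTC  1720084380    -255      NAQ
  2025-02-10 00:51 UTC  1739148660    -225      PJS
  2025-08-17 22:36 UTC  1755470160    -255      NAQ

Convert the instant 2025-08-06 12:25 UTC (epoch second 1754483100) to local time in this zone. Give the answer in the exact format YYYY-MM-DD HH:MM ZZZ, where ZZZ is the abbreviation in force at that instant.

2025-08-06 08:40 PJS

Query: 2025-08-06 12:25 UTC
Rule 3/4 (PJS, -03:45): 2025-02-10 00:51 UTC ≤ query < 2025-08-17 22:36 UTC
12·60 + 25 - 225 = 520 min
520 = 0·1440 + 520; 520 = 8·60 + 40 → 08:40, same day
→ 2025-08-06 08:40 PJS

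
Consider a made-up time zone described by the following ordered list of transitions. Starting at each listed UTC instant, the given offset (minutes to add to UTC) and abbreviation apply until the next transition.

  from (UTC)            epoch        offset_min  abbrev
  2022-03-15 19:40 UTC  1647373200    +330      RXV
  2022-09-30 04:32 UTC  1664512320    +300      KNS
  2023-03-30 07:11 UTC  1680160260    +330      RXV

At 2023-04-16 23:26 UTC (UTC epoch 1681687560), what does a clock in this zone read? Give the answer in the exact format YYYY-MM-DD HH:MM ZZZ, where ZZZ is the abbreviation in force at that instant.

2023-04-17 04:56 RXV

Query: 2023-04-16 23:26 UTC
Rule 3/3 (RXV, +05:30): 2023-03-30 07:11 UTC ≤ query < +∞
23·60 + 26 + 330 = 1736 min
1736 = 1·1440 + 296; 296 = 4·60 + 56 → 04:56, 2023-04-16 + 1 day = 2023-04-17
→ 2023-04-17 04:56 RXV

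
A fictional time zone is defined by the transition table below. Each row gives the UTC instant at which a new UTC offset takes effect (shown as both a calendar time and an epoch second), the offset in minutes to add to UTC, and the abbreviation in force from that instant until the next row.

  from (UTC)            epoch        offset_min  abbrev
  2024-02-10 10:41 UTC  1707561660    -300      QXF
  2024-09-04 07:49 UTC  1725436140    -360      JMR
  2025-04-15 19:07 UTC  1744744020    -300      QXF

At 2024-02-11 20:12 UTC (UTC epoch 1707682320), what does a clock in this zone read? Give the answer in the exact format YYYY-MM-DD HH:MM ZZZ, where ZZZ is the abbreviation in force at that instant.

2024-02-11 15:12 QXF

Query: 2024-02-11 20:12 UTC
Rule 1/3 (QXF, -05:00): 2024-02-10 10:41 UTC ≤ query < 2024-09-04 07:49 UTC
20·60 + 12 - 300 = 912 min
912 = 0·1440 + 912; 912 = 15·60 + 12 → 15:12, same day
→ 2024-02-11 15:12 QXF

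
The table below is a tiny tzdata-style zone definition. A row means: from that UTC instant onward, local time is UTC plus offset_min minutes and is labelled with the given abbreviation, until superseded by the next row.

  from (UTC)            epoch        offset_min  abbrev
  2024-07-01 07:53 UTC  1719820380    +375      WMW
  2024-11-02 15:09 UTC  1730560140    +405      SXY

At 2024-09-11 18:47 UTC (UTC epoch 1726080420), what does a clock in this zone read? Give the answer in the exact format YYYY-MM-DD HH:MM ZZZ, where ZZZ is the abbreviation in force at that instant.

Query: 2024-09-11 18:47 UTC
Rule 1/2 (WMW, +06:15): 2024-07-01 07:53 UTC ≤ query < 2024-11-02 15:09 UTC
18·60 + 47 + 375 = 1502 min
1502 = 1·1440 + 62; 62 = 1·60 + 2 → 01:02, 2024-09-11 + 1 day = 2024-09-12
→ 2024-09-12 01:02 WMW

2024-09-12 01:02 WMW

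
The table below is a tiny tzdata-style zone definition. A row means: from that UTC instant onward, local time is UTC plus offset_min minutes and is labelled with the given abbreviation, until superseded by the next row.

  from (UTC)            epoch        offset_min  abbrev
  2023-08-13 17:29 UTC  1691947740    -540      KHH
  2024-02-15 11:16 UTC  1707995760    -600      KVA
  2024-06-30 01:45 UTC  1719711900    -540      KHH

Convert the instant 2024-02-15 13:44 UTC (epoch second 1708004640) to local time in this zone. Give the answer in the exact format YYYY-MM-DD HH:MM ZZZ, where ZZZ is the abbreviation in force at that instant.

2024-02-15 03:44 KVA

Query: 2024-02-15 13:44 UTC
Rule 2/3 (KVA, -10:00): 2024-02-15 11:16 UTC ≤ query < 2024-06-30 01:45 UTC
13·60 + 44 - 600 = 224 min
224 = 0·1440 + 224; 224 = 3·60 + 44 → 03:44, same day
→ 2024-02-15 03:44 KVA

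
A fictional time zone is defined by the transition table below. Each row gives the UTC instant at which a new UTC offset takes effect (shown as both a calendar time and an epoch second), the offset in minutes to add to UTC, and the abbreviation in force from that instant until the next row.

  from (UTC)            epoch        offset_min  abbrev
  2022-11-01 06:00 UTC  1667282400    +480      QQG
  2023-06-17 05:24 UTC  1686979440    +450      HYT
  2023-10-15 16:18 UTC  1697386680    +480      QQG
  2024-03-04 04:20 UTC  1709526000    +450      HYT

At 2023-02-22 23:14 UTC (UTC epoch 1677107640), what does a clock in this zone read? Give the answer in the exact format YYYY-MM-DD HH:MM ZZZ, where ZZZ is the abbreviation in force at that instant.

Query: 2023-02-22 23:14 UTC
Rule 1/4 (QQG, +08:00): 2022-11-01 06:00 UTC ≤ query < 2023-06-17 05:24 UTC
23·60 + 14 + 480 = 1874 min
1874 = 1·1440 + 434; 434 = 7·60 + 14 → 07:14, 2023-02-22 + 1 day = 2023-02-23
→ 2023-02-23 07:14 QQG

2023-02-23 07:14 QQG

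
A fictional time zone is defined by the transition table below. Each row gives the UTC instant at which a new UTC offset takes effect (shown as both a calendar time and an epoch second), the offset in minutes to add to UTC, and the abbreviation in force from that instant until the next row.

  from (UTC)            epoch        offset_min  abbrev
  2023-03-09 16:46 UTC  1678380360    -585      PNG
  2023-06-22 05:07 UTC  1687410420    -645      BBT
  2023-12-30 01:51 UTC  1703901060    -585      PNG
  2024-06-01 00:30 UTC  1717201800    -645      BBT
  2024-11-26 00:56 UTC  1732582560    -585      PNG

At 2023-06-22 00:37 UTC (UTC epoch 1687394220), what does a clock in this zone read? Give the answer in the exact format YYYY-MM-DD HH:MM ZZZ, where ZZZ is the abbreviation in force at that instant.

2023-06-21 14:52 PNG

Query: 2023-06-22 00:37 UTC
Rule 1/5 (PNG, -09:45): 2023-03-09 16:46 UTC ≤ query < 2023-06-22 05:07 UTC
0·60 + 37 - 585 = -548 min
-548 = -1·1440 + 892; 892 = 14·60 + 52 → 14:52, 2023-06-22 - 1 day = 2023-06-21
→ 2023-06-21 14:52 PNG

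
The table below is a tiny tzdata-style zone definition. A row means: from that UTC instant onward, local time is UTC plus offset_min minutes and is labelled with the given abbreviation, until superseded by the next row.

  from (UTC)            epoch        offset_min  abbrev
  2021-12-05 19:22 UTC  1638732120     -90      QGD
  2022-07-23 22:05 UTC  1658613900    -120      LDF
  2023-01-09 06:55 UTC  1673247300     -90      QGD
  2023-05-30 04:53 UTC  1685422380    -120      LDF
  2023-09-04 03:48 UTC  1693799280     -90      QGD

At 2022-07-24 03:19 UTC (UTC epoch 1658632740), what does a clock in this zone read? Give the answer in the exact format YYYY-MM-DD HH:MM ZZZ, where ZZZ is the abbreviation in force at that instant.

Query: 2022-07-24 03:19 UTC
Rule 2/5 (LDF, -02:00): 2022-07-23 22:05 UTC ≤ query < 2023-01-09 06:55 UTC
3·60 + 19 - 120 = 79 min
79 = 0·1440 + 79; 79 = 1·60 + 19 → 01:19, same day
→ 2022-07-24 01:19 LDF

2022-07-24 01:19 LDF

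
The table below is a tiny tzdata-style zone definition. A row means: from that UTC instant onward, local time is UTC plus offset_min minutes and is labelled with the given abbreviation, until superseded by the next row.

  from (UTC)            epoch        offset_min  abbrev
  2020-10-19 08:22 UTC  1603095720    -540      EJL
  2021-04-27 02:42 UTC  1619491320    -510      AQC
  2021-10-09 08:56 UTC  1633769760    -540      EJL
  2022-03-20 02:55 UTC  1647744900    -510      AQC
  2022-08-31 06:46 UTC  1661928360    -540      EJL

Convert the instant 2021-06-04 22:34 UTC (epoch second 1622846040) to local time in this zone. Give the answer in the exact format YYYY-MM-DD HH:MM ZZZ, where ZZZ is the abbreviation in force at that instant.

2021-06-04 14:04 AQC

Query: 2021-06-04 22:34 UTC
Rule 2/5 (AQC, -08:30): 2021-04-27 02:42 UTC ≤ query < 2021-10-09 08:56 UTC
22·60 + 34 - 510 = 844 min
844 = 0·1440 + 844; 844 = 14·60 + 4 → 14:04, same day
→ 2021-06-04 14:04 AQC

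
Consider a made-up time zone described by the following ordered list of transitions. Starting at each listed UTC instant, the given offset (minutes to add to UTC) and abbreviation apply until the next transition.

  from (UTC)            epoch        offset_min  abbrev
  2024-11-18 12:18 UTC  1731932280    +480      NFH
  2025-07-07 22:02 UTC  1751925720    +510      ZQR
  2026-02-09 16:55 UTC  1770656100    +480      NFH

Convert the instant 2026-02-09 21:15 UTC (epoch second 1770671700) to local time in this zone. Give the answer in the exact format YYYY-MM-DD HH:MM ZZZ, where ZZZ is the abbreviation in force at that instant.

2026-02-10 05:15 NFH

Query: 2026-02-09 21:15 UTC
Rule 3/3 (NFH, +08:00): 2026-02-09 16:55 UTC ≤ query < +∞
21·60 + 15 + 480 = 1755 min
1755 = 1·1440 + 315; 315 = 5·60 + 15 → 05:15, 2026-02-09 + 1 day = 2026-02-10
→ 2026-02-10 05:15 NFH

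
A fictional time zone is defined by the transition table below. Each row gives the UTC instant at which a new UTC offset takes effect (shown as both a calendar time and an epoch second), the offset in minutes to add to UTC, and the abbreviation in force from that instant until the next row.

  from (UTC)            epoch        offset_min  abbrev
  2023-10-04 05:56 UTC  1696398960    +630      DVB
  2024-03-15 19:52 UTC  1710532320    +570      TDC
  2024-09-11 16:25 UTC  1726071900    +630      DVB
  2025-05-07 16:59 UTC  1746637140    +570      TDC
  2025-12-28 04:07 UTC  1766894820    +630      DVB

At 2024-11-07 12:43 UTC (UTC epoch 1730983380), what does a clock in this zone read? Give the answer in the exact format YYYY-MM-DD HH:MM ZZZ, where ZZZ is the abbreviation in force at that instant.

2024-11-07 23:13 DVB

Query: 2024-11-07 12:43 UTC
Rule 3/5 (DVB, +10:30): 2024-09-11 16:25 UTC ≤ query < 2025-05-07 16:59 UTC
12·60 + 43 + 630 = 1393 min
1393 = 0·1440 + 1393; 1393 = 23·60 + 13 → 23:13, same day
→ 2024-11-07 23:13 DVB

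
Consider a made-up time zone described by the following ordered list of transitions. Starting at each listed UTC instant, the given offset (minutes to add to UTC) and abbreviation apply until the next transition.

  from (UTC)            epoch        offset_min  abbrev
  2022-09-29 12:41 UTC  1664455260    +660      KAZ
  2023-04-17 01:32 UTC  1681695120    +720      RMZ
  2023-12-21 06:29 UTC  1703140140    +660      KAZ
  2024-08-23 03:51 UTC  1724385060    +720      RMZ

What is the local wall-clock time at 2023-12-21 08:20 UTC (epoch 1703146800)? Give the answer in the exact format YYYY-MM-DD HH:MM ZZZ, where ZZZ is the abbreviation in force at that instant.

2023-12-21 19:20 KAZ

Query: 2023-12-21 08:20 UTC
Rule 3/4 (KAZ, +11:00): 2023-12-21 06:29 UTC ≤ query < 2024-08-23 03:51 UTC
8·60 + 20 + 660 = 1160 min
1160 = 0·1440 + 1160; 1160 = 19·60 + 20 → 19:20, same day
→ 2023-12-21 19:20 KAZ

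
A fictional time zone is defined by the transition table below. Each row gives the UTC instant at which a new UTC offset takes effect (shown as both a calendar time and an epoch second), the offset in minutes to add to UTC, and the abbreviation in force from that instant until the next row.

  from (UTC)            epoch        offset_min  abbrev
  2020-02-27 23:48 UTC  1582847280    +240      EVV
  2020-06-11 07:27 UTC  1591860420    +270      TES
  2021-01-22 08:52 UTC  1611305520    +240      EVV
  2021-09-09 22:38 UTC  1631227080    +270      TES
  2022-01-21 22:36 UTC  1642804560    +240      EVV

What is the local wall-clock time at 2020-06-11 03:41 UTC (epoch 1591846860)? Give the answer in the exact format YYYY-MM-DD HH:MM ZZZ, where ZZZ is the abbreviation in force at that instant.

Query: 2020-06-11 03:41 UTC
Rule 1/5 (EVV, +04:00): 2020-02-27 23:48 UTC ≤ query < 2020-06-11 07:27 UTC
3·60 + 41 + 240 = 461 min
461 = 0·1440 + 461; 461 = 7·60 + 41 → 07:41, same day
→ 2020-06-11 07:41 EVV

2020-06-11 07:41 EVV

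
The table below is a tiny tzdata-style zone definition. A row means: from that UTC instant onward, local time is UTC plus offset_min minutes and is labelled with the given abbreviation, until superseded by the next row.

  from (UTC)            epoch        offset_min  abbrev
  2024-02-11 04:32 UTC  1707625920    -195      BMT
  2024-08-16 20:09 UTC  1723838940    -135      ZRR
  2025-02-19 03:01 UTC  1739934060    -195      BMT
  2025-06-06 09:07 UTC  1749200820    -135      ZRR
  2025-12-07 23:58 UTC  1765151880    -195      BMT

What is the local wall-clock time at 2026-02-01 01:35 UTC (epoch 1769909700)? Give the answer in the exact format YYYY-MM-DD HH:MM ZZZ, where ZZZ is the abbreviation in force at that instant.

2026-01-31 22:20 BMT

Query: 2026-02-01 01:35 UTC
Rule 5/5 (BMT, -03:15): 2025-12-07 23:58 UTC ≤ query < +∞
1·60 + 35 - 195 = -100 min
-100 = -1·1440 + 1340; 1340 = 22·60 + 20 → 22:20, 2026-02-01 - 1 day = 2026-01-31
→ 2026-01-31 22:20 BMT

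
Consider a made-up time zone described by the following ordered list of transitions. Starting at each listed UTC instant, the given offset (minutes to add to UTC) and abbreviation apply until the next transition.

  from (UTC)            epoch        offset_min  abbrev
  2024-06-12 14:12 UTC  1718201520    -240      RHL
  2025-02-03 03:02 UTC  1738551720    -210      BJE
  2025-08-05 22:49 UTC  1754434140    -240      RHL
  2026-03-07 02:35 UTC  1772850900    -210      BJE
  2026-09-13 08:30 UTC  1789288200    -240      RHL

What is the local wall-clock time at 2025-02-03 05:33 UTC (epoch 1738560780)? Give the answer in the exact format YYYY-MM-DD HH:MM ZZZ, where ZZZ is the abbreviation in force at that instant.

Query: 2025-02-03 05:33 UTC
Rule 2/5 (BJE, -03:30): 2025-02-03 03:02 UTC ≤ query < 2025-08-05 22:49 UTC
5·60 + 33 - 210 = 123 min
123 = 0·1440 + 123; 123 = 2·60 + 3 → 02:03, same day
→ 2025-02-03 02:03 BJE

2025-02-03 02:03 BJE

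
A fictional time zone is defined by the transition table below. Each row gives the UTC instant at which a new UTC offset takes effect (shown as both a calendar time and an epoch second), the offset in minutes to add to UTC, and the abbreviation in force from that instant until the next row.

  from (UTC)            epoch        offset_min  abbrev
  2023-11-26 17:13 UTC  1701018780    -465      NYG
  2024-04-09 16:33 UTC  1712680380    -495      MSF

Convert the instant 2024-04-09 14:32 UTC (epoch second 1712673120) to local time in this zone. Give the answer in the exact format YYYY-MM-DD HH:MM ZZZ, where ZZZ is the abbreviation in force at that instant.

2024-04-09 06:47 NYG

Query: 2024-04-09 14:32 UTC
Rule 1/2 (NYG, -07:45): 2023-11-26 17:13 UTC ≤ query < 2024-04-09 16:33 UTC
14·60 + 32 - 465 = 407 min
407 = 0·1440 + 407; 407 = 6·60 + 47 → 06:47, same day
→ 2024-04-09 06:47 NYG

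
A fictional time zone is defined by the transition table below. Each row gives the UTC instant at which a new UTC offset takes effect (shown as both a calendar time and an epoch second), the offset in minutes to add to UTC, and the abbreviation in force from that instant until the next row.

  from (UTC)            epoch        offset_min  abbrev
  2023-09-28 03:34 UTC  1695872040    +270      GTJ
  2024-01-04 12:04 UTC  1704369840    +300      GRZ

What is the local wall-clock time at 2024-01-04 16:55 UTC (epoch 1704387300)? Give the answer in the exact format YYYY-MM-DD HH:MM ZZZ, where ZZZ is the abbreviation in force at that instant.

2024-01-04 21:55 GRZ

Query: 2024-01-04 16:55 UTC
Rule 2/2 (GRZ, +05:00): 2024-01-04 12:04 UTC ≤ query < +∞
16·60 + 55 + 300 = 1315 min
1315 = 0·1440 + 1315; 1315 = 21·60 + 55 → 21:55, same day
→ 2024-01-04 21:55 GRZ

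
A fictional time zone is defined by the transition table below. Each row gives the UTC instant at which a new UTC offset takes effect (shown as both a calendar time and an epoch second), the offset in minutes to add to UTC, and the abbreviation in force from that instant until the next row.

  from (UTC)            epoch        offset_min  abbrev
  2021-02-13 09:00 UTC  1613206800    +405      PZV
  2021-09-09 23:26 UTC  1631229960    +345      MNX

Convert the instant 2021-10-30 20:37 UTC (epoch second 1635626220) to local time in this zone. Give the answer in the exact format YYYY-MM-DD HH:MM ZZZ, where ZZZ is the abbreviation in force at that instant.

Query: 2021-10-30 20:37 UTC
Rule 2/2 (MNX, +05:45): 2021-09-09 23:26 UTC ≤ query < +∞
20·60 + 37 + 345 = 1582 min
1582 = 1·1440 + 142; 142 = 2·60 + 22 → 02:22, 2021-10-30 + 1 day = 2021-10-31
→ 2021-10-31 02:22 MNX

2021-10-31 02:22 MNX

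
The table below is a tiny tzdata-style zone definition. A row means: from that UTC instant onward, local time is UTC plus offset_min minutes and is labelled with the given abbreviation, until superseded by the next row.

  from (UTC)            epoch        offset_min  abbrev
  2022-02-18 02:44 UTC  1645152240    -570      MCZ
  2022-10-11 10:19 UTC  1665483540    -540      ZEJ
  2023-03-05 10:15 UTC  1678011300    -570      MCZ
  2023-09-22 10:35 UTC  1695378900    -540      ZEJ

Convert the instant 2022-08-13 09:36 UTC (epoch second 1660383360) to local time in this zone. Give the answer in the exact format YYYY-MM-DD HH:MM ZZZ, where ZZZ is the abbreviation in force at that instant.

Query: 2022-08-13 09:36 UTC
Rule 1/4 (MCZ, -09:30): 2022-02-18 02:44 UTC ≤ query < 2022-10-11 10:19 UTC
9·60 + 36 - 570 = 6 min
6 = 0·1440 + 6; 6 = 0·60 + 6 → 00:06, same day
→ 2022-08-13 00:06 MCZ

2022-08-13 00:06 MCZ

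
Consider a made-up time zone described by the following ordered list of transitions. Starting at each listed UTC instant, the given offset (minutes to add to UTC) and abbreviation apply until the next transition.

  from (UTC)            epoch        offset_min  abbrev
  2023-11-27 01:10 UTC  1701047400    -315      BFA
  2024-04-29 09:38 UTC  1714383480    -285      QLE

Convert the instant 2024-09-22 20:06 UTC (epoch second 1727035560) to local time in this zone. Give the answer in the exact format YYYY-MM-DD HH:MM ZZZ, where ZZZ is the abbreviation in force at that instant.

2024-09-22 15:21 QLE

Query: 2024-09-22 20:06 UTC
Rule 2/2 (QLE, -04:45): 2024-04-29 09:38 UTC ≤ query < +∞
20·60 + 6 - 285 = 921 min
921 = 0·1440 + 921; 921 = 15·60 + 21 → 15:21, same day
→ 2024-09-22 15:21 QLE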